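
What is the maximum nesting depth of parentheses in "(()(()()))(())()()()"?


Input: "(()(()()))(())()()()"
Tracking depth:
  Position 0 '(': depth becomes 1
  Position 1 '(': depth becomes 2
  Position 2 ')': depth becomes 1
  Position 3 '(': depth becomes 2
  Position 4 '(': depth becomes 3
  Position 5 ')': depth becomes 2
  Position 6 '(': depth becomes 3
  Position 7 ')': depth becomes 2
  Position 8 ')': depth becomes 1
  Position 9 ')': depth becomes 0
  Position 10 '(': depth becomes 1
  Position 11 '(': depth becomes 2
  Position 12 ')': depth becomes 1
  Position 13 ')': depth becomes 0
  Position 14 '(': depth becomes 1
  Position 15 ')': depth becomes 0
  Position 16 '(': depth becomes 1
  Position 17 ')': depth becomes 0
  Position 18 '(': depth becomes 1
  Position 19 ')': depth becomes 0
Maximum depth reached: 3

3


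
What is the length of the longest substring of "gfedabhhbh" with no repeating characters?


Input: "gfedabhhbh"
Sliding window (track last position of each char):
  Position 0 ('g'): window [0,0] length 1 -- new best
  Position 1 ('f'): window [0,1] length 2 -- new best
  Position 2 ('e'): window [0,2] length 3 -- new best
  Position 3 ('d'): window [0,3] length 4 -- new best
  Position 4 ('a'): window [0,4] length 5 -- new best
  Position 5 ('b'): window [0,5] length 6 -- new best
  Position 6 ('h'): window [0,6] length 7 -- new best
  Position 7 ('h'): repeat (last at 6), move window start to 7
  Position 7 ('h'): window [7,7] length 1
  Position 8 ('b'): window [7,8] length 2
  Position 9 ('h'): repeat (last at 7), move window start to 8
  Position 9 ('h'): window [8,9] length 2
Longest substring with no repeats: "gfedabh" with length 7

7


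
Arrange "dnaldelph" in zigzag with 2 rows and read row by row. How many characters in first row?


Zigzag "dnaldelph" into 2 rows:
Placing characters:
  'd' => row 0
  'n' => row 1
  'a' => row 0
  'l' => row 1
  'd' => row 0
  'e' => row 1
  'l' => row 0
  'p' => row 1
  'h' => row 0
Rows:
  Row 0: "dadlh"
  Row 1: "nlep"
First row length: 5

5


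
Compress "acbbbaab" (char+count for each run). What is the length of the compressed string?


Input: acbbbaab
Runs:
  'a' x 1 => "a1"
  'c' x 1 => "c1"
  'b' x 3 => "b3"
  'a' x 2 => "a2"
  'b' x 1 => "b1"
Compressed: "a1c1b3a2b1"
Compressed length: 10

10


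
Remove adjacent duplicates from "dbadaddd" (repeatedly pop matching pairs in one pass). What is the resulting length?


Input: dbadaddd
Stack-based adjacent duplicate removal:
  Read 'd': push. Stack: d
  Read 'b': push. Stack: db
  Read 'a': push. Stack: dba
  Read 'd': push. Stack: dbad
  Read 'a': push. Stack: dbada
  Read 'd': push. Stack: dbadad
  Read 'd': matches stack top 'd' => pop. Stack: dbada
  Read 'd': push. Stack: dbadad
Final stack: "dbadad" (length 6)

6


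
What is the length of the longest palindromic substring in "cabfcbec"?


Input: "cabfcbec"
Checking substrings for palindromes:
  No multi-char palindromic substrings found
Longest palindromic substring: "c" with length 1

1


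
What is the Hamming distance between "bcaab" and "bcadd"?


Comparing "bcaab" and "bcadd" position by position:
  Position 0: 'b' vs 'b' => same
  Position 1: 'c' vs 'c' => same
  Position 2: 'a' vs 'a' => same
  Position 3: 'a' vs 'd' => differ
  Position 4: 'b' vs 'd' => differ
Total differences (Hamming distance): 2

2


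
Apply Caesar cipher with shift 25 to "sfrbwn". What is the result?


Caesar cipher: shift "sfrbwn" by 25
  's' (pos 18) + 25 = pos 17 = 'r'
  'f' (pos 5) + 25 = pos 4 = 'e'
  'r' (pos 17) + 25 = pos 16 = 'q'
  'b' (pos 1) + 25 = pos 0 = 'a'
  'w' (pos 22) + 25 = pos 21 = 'v'
  'n' (pos 13) + 25 = pos 12 = 'm'
Result: reqavm

reqavm


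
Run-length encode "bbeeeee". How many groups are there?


Input: bbeeeee
Scanning for consecutive runs:
  Group 1: 'b' x 2 (positions 0-1)
  Group 2: 'e' x 5 (positions 2-6)
Total groups: 2

2


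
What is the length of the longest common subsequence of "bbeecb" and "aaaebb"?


LCS of "bbeecb" and "aaaebb"
DP table:
           a    a    a    e    b    b
      0    0    0    0    0    0    0
  b   0    0    0    0    0    1    1
  b   0    0    0    0    0    1    2
  e   0    0    0    0    1    1    2
  e   0    0    0    0    1    1    2
  c   0    0    0    0    1    1    2
  b   0    0    0    0    1    2    2
LCS length = dp[6][6] = 2

2


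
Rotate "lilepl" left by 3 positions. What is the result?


Input: "lilepl", rotate left by 3
First 3 characters: "lil"
Remaining characters: "epl"
Concatenate remaining + first: "epl" + "lil" = "epllil"

epllil


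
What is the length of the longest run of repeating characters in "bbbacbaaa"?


Input: "bbbacbaaa"
Scanning for longest run:
  Position 1 ('b'): continues run of 'b', length=2
  Position 2 ('b'): continues run of 'b', length=3
  Position 3 ('a'): new char, reset run to 1
  Position 4 ('c'): new char, reset run to 1
  Position 5 ('b'): new char, reset run to 1
  Position 6 ('a'): new char, reset run to 1
  Position 7 ('a'): continues run of 'a', length=2
  Position 8 ('a'): continues run of 'a', length=3
Longest run: 'b' with length 3

3


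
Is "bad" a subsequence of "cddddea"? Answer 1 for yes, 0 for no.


Check if "bad" is a subsequence of "cddddea"
Greedy scan:
  Position 0 ('c'): no match needed
  Position 1 ('d'): no match needed
  Position 2 ('d'): no match needed
  Position 3 ('d'): no match needed
  Position 4 ('d'): no match needed
  Position 5 ('e'): no match needed
  Position 6 ('a'): no match needed
Only matched 0/3 characters => not a subsequence

0


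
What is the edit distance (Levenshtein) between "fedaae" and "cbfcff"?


Computing edit distance: "fedaae" -> "cbfcff"
DP table:
           c    b    f    c    f    f
      0    1    2    3    4    5    6
  f   1    1    2    2    3    4    5
  e   2    2    2    3    3    4    5
  d   3    3    3    3    4    4    5
  a   4    4    4    4    4    5    5
  a   5    5    5    5    5    5    6
  e   6    6    6    6    6    6    6
Edit distance = dp[6][6] = 6

6


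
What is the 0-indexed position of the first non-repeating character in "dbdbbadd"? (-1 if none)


Input: dbdbbadd
Character frequencies:
  'a': 1
  'b': 3
  'd': 4
Scanning left to right for freq == 1:
  Position 0 ('d'): freq=4, skip
  Position 1 ('b'): freq=3, skip
  Position 2 ('d'): freq=4, skip
  Position 3 ('b'): freq=3, skip
  Position 4 ('b'): freq=3, skip
  Position 5 ('a'): unique! => answer = 5

5


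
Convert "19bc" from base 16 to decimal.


Input: "19bc" in base 16
Positional expansion:
  Digit '1' (value 1) x 16^3 = 4096
  Digit '9' (value 9) x 16^2 = 2304
  Digit 'b' (value 11) x 16^1 = 176
  Digit 'c' (value 12) x 16^0 = 12
Sum = 6588

6588


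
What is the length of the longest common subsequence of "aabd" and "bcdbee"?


LCS of "aabd" and "bcdbee"
DP table:
           b    c    d    b    e    e
      0    0    0    0    0    0    0
  a   0    0    0    0    0    0    0
  a   0    0    0    0    0    0    0
  b   0    1    1    1    1    1    1
  d   0    1    1    2    2    2    2
LCS length = dp[4][6] = 2

2


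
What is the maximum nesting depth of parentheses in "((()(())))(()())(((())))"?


Input: "((()(())))(()())(((())))"
Tracking depth:
  Position 0 '(': depth becomes 1
  Position 1 '(': depth becomes 2
  Position 2 '(': depth becomes 3
  Position 3 ')': depth becomes 2
  Position 4 '(': depth becomes 3
  Position 5 '(': depth becomes 4
  Position 6 ')': depth becomes 3
  Position 7 ')': depth becomes 2
  Position 8 ')': depth becomes 1
  Position 9 ')': depth becomes 0
  Position 10 '(': depth becomes 1
  Position 11 '(': depth becomes 2
  Position 12 ')': depth becomes 1
  Position 13 '(': depth becomes 2
  Position 14 ')': depth becomes 1
  Position 15 ')': depth becomes 0
  Position 16 '(': depth becomes 1
  Position 17 '(': depth becomes 2
  Position 18 '(': depth becomes 3
  Position 19 '(': depth becomes 4
  Position 20 ')': depth becomes 3
  Position 21 ')': depth becomes 2
  Position 22 ')': depth becomes 1
  Position 23 ')': depth becomes 0
Maximum depth reached: 4

4


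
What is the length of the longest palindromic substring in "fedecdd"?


Input: "fedecdd"
Checking substrings for palindromes:
  [1:4] "ede" (len 3) => palindrome
  [5:7] "dd" (len 2) => palindrome
Longest palindromic substring: "ede" with length 3

3


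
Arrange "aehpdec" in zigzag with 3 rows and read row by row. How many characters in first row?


Zigzag "aehpdec" into 3 rows:
Placing characters:
  'a' => row 0
  'e' => row 1
  'h' => row 2
  'p' => row 1
  'd' => row 0
  'e' => row 1
  'c' => row 2
Rows:
  Row 0: "ad"
  Row 1: "epe"
  Row 2: "hc"
First row length: 2

2


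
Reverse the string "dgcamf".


Input: dgcamf
Reading characters right to left:
  Position 5: 'f'
  Position 4: 'm'
  Position 3: 'a'
  Position 2: 'c'
  Position 1: 'g'
  Position 0: 'd'
Reversed: fmacgd

fmacgd


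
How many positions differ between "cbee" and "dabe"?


Comparing "cbee" and "dabe" position by position:
  Position 0: 'c' vs 'd' => DIFFER
  Position 1: 'b' vs 'a' => DIFFER
  Position 2: 'e' vs 'b' => DIFFER
  Position 3: 'e' vs 'e' => same
Positions that differ: 3

3


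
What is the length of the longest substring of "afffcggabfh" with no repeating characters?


Input: "afffcggabfh"
Sliding window (track last position of each char):
  Position 0 ('a'): window [0,0] length 1 -- new best
  Position 1 ('f'): window [0,1] length 2 -- new best
  Position 2 ('f'): repeat (last at 1), move window start to 2
  Position 2 ('f'): window [2,2] length 1
  Position 3 ('f'): repeat (last at 2), move window start to 3
  Position 3 ('f'): window [3,3] length 1
  Position 4 ('c'): window [3,4] length 2
  Position 5 ('g'): window [3,5] length 3 -- new best
  Position 6 ('g'): repeat (last at 5), move window start to 6
  Position 6 ('g'): window [6,6] length 1
  Position 7 ('a'): window [6,7] length 2
  Position 8 ('b'): window [6,8] length 3
  Position 9 ('f'): window [6,9] length 4 -- new best
  Position 10 ('h'): window [6,10] length 5 -- new best
Longest substring with no repeats: "gabfh" with length 5

5


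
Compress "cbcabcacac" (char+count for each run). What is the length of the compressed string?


Input: cbcabcacac
Runs:
  'c' x 1 => "c1"
  'b' x 1 => "b1"
  'c' x 1 => "c1"
  'a' x 1 => "a1"
  'b' x 1 => "b1"
  'c' x 1 => "c1"
  'a' x 1 => "a1"
  'c' x 1 => "c1"
  'a' x 1 => "a1"
  'c' x 1 => "c1"
Compressed: "c1b1c1a1b1c1a1c1a1c1"
Compressed length: 20

20


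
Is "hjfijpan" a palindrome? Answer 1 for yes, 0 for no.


Input: hjfijpan
Reversed: napjifjh
  Compare pos 0 ('h') with pos 7 ('n'): MISMATCH
  Compare pos 1 ('j') with pos 6 ('a'): MISMATCH
  Compare pos 2 ('f') with pos 5 ('p'): MISMATCH
  Compare pos 3 ('i') with pos 4 ('j'): MISMATCH
Result: not a palindrome

0


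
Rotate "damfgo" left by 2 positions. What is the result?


Input: "damfgo", rotate left by 2
First 2 characters: "da"
Remaining characters: "mfgo"
Concatenate remaining + first: "mfgo" + "da" = "mfgoda"

mfgoda


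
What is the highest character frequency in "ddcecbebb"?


Input: ddcecbebb
Character counts:
  'b': 3
  'c': 2
  'd': 2
  'e': 2
Maximum frequency: 3

3


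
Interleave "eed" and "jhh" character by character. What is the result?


Interleaving "eed" and "jhh":
  Position 0: 'e' from first, 'j' from second => "ej"
  Position 1: 'e' from first, 'h' from second => "eh"
  Position 2: 'd' from first, 'h' from second => "dh"
Result: ejehdh

ejehdh


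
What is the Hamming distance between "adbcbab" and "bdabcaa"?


Comparing "adbcbab" and "bdabcaa" position by position:
  Position 0: 'a' vs 'b' => differ
  Position 1: 'd' vs 'd' => same
  Position 2: 'b' vs 'a' => differ
  Position 3: 'c' vs 'b' => differ
  Position 4: 'b' vs 'c' => differ
  Position 5: 'a' vs 'a' => same
  Position 6: 'b' vs 'a' => differ
Total differences (Hamming distance): 5

5


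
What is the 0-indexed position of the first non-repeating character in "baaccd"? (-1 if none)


Input: baaccd
Character frequencies:
  'a': 2
  'b': 1
  'c': 2
  'd': 1
Scanning left to right for freq == 1:
  Position 0 ('b'): unique! => answer = 0

0


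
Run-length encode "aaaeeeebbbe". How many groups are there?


Input: aaaeeeebbbe
Scanning for consecutive runs:
  Group 1: 'a' x 3 (positions 0-2)
  Group 2: 'e' x 4 (positions 3-6)
  Group 3: 'b' x 3 (positions 7-9)
  Group 4: 'e' x 1 (positions 10-10)
Total groups: 4

4


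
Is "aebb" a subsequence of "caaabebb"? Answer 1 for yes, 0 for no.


Check if "aebb" is a subsequence of "caaabebb"
Greedy scan:
  Position 0 ('c'): no match needed
  Position 1 ('a'): matches sub[0] = 'a'
  Position 2 ('a'): no match needed
  Position 3 ('a'): no match needed
  Position 4 ('b'): no match needed
  Position 5 ('e'): matches sub[1] = 'e'
  Position 6 ('b'): matches sub[2] = 'b'
  Position 7 ('b'): matches sub[3] = 'b'
All 4 characters matched => is a subsequence

1


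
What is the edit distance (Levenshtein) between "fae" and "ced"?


Computing edit distance: "fae" -> "ced"
DP table:
           c    e    d
      0    1    2    3
  f   1    1    2    3
  a   2    2    2    3
  e   3    3    2    3
Edit distance = dp[3][3] = 3

3


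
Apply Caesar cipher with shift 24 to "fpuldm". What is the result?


Caesar cipher: shift "fpuldm" by 24
  'f' (pos 5) + 24 = pos 3 = 'd'
  'p' (pos 15) + 24 = pos 13 = 'n'
  'u' (pos 20) + 24 = pos 18 = 's'
  'l' (pos 11) + 24 = pos 9 = 'j'
  'd' (pos 3) + 24 = pos 1 = 'b'
  'm' (pos 12) + 24 = pos 10 = 'k'
Result: dnsjbk

dnsjbk


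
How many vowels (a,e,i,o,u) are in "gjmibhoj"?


Input: gjmibhoj
Checking each character:
  'g' at position 0: consonant
  'j' at position 1: consonant
  'm' at position 2: consonant
  'i' at position 3: vowel (running total: 1)
  'b' at position 4: consonant
  'h' at position 5: consonant
  'o' at position 6: vowel (running total: 2)
  'j' at position 7: consonant
Total vowels: 2

2


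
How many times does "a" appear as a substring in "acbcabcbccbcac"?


Searching for "a" in "acbcabcbccbcac"
Scanning each position:
  Position 0: "a" => MATCH
  Position 1: "c" => no
  Position 2: "b" => no
  Position 3: "c" => no
  Position 4: "a" => MATCH
  Position 5: "b" => no
  Position 6: "c" => no
  Position 7: "b" => no
  Position 8: "c" => no
  Position 9: "c" => no
  Position 10: "b" => no
  Position 11: "c" => no
  Position 12: "a" => MATCH
  Position 13: "c" => no
Total occurrences: 3

3


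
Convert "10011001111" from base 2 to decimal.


Input: "10011001111" in base 2
Positional expansion:
  Digit '1' (value 1) x 2^10 = 1024
  Digit '0' (value 0) x 2^9 = 0
  Digit '0' (value 0) x 2^8 = 0
  Digit '1' (value 1) x 2^7 = 128
  Digit '1' (value 1) x 2^6 = 64
  Digit '0' (value 0) x 2^5 = 0
  Digit '0' (value 0) x 2^4 = 0
  Digit '1' (value 1) x 2^3 = 8
  Digit '1' (value 1) x 2^2 = 4
  Digit '1' (value 1) x 2^1 = 2
  Digit '1' (value 1) x 2^0 = 1
Sum = 1231

1231


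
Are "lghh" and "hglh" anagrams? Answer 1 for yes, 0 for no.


Strings: "lghh", "hglh"
Sorted first:  ghhl
Sorted second: ghhl
Sorted forms match => anagrams

1


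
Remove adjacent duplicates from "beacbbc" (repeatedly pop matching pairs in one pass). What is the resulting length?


Input: beacbbc
Stack-based adjacent duplicate removal:
  Read 'b': push. Stack: b
  Read 'e': push. Stack: be
  Read 'a': push. Stack: bea
  Read 'c': push. Stack: beac
  Read 'b': push. Stack: beacb
  Read 'b': matches stack top 'b' => pop. Stack: beac
  Read 'c': matches stack top 'c' => pop. Stack: bea
Final stack: "bea" (length 3)

3


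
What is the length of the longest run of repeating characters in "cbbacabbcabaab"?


Input: "cbbacabbcabaab"
Scanning for longest run:
  Position 1 ('b'): new char, reset run to 1
  Position 2 ('b'): continues run of 'b', length=2
  Position 3 ('a'): new char, reset run to 1
  Position 4 ('c'): new char, reset run to 1
  Position 5 ('a'): new char, reset run to 1
  Position 6 ('b'): new char, reset run to 1
  Position 7 ('b'): continues run of 'b', length=2
  Position 8 ('c'): new char, reset run to 1
  Position 9 ('a'): new char, reset run to 1
  Position 10 ('b'): new char, reset run to 1
  Position 11 ('a'): new char, reset run to 1
  Position 12 ('a'): continues run of 'a', length=2
  Position 13 ('b'): new char, reset run to 1
Longest run: 'b' with length 2

2


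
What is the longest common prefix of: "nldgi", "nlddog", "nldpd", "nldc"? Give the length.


Words: nldgi, nlddog, nldpd, nldc
  Position 0: all 'n' => match
  Position 1: all 'l' => match
  Position 2: all 'd' => match
  Position 3: ('g', 'd', 'p', 'c') => mismatch, stop
LCP = "nld" (length 3)

3


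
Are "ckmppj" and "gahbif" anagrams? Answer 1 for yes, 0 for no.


Strings: "ckmppj", "gahbif"
Sorted first:  cjkmpp
Sorted second: abfghi
Differ at position 0: 'c' vs 'a' => not anagrams

0


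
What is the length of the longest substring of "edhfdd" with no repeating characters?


Input: "edhfdd"
Sliding window (track last position of each char):
  Position 0 ('e'): window [0,0] length 1 -- new best
  Position 1 ('d'): window [0,1] length 2 -- new best
  Position 2 ('h'): window [0,2] length 3 -- new best
  Position 3 ('f'): window [0,3] length 4 -- new best
  Position 4 ('d'): repeat (last at 1), move window start to 2
  Position 4 ('d'): window [2,4] length 3
  Position 5 ('d'): repeat (last at 4), move window start to 5
  Position 5 ('d'): window [5,5] length 1
Longest substring with no repeats: "edhf" with length 4

4


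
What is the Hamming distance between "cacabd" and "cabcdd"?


Comparing "cacabd" and "cabcdd" position by position:
  Position 0: 'c' vs 'c' => same
  Position 1: 'a' vs 'a' => same
  Position 2: 'c' vs 'b' => differ
  Position 3: 'a' vs 'c' => differ
  Position 4: 'b' vs 'd' => differ
  Position 5: 'd' vs 'd' => same
Total differences (Hamming distance): 3

3


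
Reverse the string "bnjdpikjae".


Input: bnjdpikjae
Reading characters right to left:
  Position 9: 'e'
  Position 8: 'a'
  Position 7: 'j'
  Position 6: 'k'
  Position 5: 'i'
  Position 4: 'p'
  Position 3: 'd'
  Position 2: 'j'
  Position 1: 'n'
  Position 0: 'b'
Reversed: eajkipdjnb

eajkipdjnb


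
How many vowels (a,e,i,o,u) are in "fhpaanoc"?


Input: fhpaanoc
Checking each character:
  'f' at position 0: consonant
  'h' at position 1: consonant
  'p' at position 2: consonant
  'a' at position 3: vowel (running total: 1)
  'a' at position 4: vowel (running total: 2)
  'n' at position 5: consonant
  'o' at position 6: vowel (running total: 3)
  'c' at position 7: consonant
Total vowels: 3

3


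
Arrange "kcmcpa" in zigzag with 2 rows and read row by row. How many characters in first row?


Zigzag "kcmcpa" into 2 rows:
Placing characters:
  'k' => row 0
  'c' => row 1
  'm' => row 0
  'c' => row 1
  'p' => row 0
  'a' => row 1
Rows:
  Row 0: "kmp"
  Row 1: "cca"
First row length: 3

3


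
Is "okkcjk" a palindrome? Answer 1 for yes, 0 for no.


Input: okkcjk
Reversed: kjckko
  Compare pos 0 ('o') with pos 5 ('k'): MISMATCH
  Compare pos 1 ('k') with pos 4 ('j'): MISMATCH
  Compare pos 2 ('k') with pos 3 ('c'): MISMATCH
Result: not a palindrome

0


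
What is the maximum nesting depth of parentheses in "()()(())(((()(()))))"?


Input: "()()(())(((()(()))))"
Tracking depth:
  Position 0 '(': depth becomes 1
  Position 1 ')': depth becomes 0
  Position 2 '(': depth becomes 1
  Position 3 ')': depth becomes 0
  Position 4 '(': depth becomes 1
  Position 5 '(': depth becomes 2
  Position 6 ')': depth becomes 1
  Position 7 ')': depth becomes 0
  Position 8 '(': depth becomes 1
  Position 9 '(': depth becomes 2
  Position 10 '(': depth becomes 3
  Position 11 '(': depth becomes 4
  Position 12 ')': depth becomes 3
  Position 13 '(': depth becomes 4
  Position 14 '(': depth becomes 5
  Position 15 ')': depth becomes 4
  Position 16 ')': depth becomes 3
  Position 17 ')': depth becomes 2
  Position 18 ')': depth becomes 1
  Position 19 ')': depth becomes 0
Maximum depth reached: 5

5


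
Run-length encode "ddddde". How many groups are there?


Input: ddddde
Scanning for consecutive runs:
  Group 1: 'd' x 5 (positions 0-4)
  Group 2: 'e' x 1 (positions 5-5)
Total groups: 2

2


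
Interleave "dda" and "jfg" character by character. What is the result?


Interleaving "dda" and "jfg":
  Position 0: 'd' from first, 'j' from second => "dj"
  Position 1: 'd' from first, 'f' from second => "df"
  Position 2: 'a' from first, 'g' from second => "ag"
Result: djdfag

djdfag


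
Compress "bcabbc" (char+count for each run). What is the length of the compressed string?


Input: bcabbc
Runs:
  'b' x 1 => "b1"
  'c' x 1 => "c1"
  'a' x 1 => "a1"
  'b' x 2 => "b2"
  'c' x 1 => "c1"
Compressed: "b1c1a1b2c1"
Compressed length: 10

10


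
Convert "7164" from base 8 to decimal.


Input: "7164" in base 8
Positional expansion:
  Digit '7' (value 7) x 8^3 = 3584
  Digit '1' (value 1) x 8^2 = 64
  Digit '6' (value 6) x 8^1 = 48
  Digit '4' (value 4) x 8^0 = 4
Sum = 3700

3700


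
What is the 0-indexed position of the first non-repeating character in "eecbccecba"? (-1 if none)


Input: eecbccecba
Character frequencies:
  'a': 1
  'b': 2
  'c': 4
  'e': 3
Scanning left to right for freq == 1:
  Position 0 ('e'): freq=3, skip
  Position 1 ('e'): freq=3, skip
  Position 2 ('c'): freq=4, skip
  Position 3 ('b'): freq=2, skip
  Position 4 ('c'): freq=4, skip
  Position 5 ('c'): freq=4, skip
  Position 6 ('e'): freq=3, skip
  Position 7 ('c'): freq=4, skip
  Position 8 ('b'): freq=2, skip
  Position 9 ('a'): unique! => answer = 9

9


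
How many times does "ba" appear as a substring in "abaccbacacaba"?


Searching for "ba" in "abaccbacacaba"
Scanning each position:
  Position 0: "ab" => no
  Position 1: "ba" => MATCH
  Position 2: "ac" => no
  Position 3: "cc" => no
  Position 4: "cb" => no
  Position 5: "ba" => MATCH
  Position 6: "ac" => no
  Position 7: "ca" => no
  Position 8: "ac" => no
  Position 9: "ca" => no
  Position 10: "ab" => no
  Position 11: "ba" => MATCH
Total occurrences: 3

3


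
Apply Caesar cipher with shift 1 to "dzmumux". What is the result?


Caesar cipher: shift "dzmumux" by 1
  'd' (pos 3) + 1 = pos 4 = 'e'
  'z' (pos 25) + 1 = pos 0 = 'a'
  'm' (pos 12) + 1 = pos 13 = 'n'
  'u' (pos 20) + 1 = pos 21 = 'v'
  'm' (pos 12) + 1 = pos 13 = 'n'
  'u' (pos 20) + 1 = pos 21 = 'v'
  'x' (pos 23) + 1 = pos 24 = 'y'
Result: eanvnvy

eanvnvy


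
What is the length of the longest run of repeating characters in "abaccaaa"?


Input: "abaccaaa"
Scanning for longest run:
  Position 1 ('b'): new char, reset run to 1
  Position 2 ('a'): new char, reset run to 1
  Position 3 ('c'): new char, reset run to 1
  Position 4 ('c'): continues run of 'c', length=2
  Position 5 ('a'): new char, reset run to 1
  Position 6 ('a'): continues run of 'a', length=2
  Position 7 ('a'): continues run of 'a', length=3
Longest run: 'a' with length 3

3


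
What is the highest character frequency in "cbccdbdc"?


Input: cbccdbdc
Character counts:
  'b': 2
  'c': 4
  'd': 2
Maximum frequency: 4

4


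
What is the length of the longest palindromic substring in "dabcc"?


Input: "dabcc"
Checking substrings for palindromes:
  [3:5] "cc" (len 2) => palindrome
Longest palindromic substring: "cc" with length 2

2


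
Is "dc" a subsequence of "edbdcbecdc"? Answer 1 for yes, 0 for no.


Check if "dc" is a subsequence of "edbdcbecdc"
Greedy scan:
  Position 0 ('e'): no match needed
  Position 1 ('d'): matches sub[0] = 'd'
  Position 2 ('b'): no match needed
  Position 3 ('d'): no match needed
  Position 4 ('c'): matches sub[1] = 'c'
  Position 5 ('b'): no match needed
  Position 6 ('e'): no match needed
  Position 7 ('c'): no match needed
  Position 8 ('d'): no match needed
  Position 9 ('c'): no match needed
All 2 characters matched => is a subsequence

1


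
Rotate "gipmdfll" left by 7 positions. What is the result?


Input: "gipmdfll", rotate left by 7
First 7 characters: "gipmdfl"
Remaining characters: "l"
Concatenate remaining + first: "l" + "gipmdfl" = "lgipmdfl"

lgipmdfl


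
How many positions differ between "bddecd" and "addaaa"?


Comparing "bddecd" and "addaaa" position by position:
  Position 0: 'b' vs 'a' => DIFFER
  Position 1: 'd' vs 'd' => same
  Position 2: 'd' vs 'd' => same
  Position 3: 'e' vs 'a' => DIFFER
  Position 4: 'c' vs 'a' => DIFFER
  Position 5: 'd' vs 'a' => DIFFER
Positions that differ: 4

4


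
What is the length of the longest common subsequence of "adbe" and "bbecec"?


LCS of "adbe" and "bbecec"
DP table:
           b    b    e    c    e    c
      0    0    0    0    0    0    0
  a   0    0    0    0    0    0    0
  d   0    0    0    0    0    0    0
  b   0    1    1    1    1    1    1
  e   0    1    1    2    2    2    2
LCS length = dp[4][6] = 2

2


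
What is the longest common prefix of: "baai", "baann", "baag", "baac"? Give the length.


Words: baai, baann, baag, baac
  Position 0: all 'b' => match
  Position 1: all 'a' => match
  Position 2: all 'a' => match
  Position 3: ('i', 'n', 'g', 'c') => mismatch, stop
LCP = "baa" (length 3)

3


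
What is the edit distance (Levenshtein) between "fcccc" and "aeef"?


Computing edit distance: "fcccc" -> "aeef"
DP table:
           a    e    e    f
      0    1    2    3    4
  f   1    1    2    3    3
  c   2    2    2    3    4
  c   3    3    3    3    4
  c   4    4    4    4    4
  c   5    5    5    5    5
Edit distance = dp[5][4] = 5

5


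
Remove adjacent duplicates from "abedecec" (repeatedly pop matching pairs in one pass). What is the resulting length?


Input: abedecec
Stack-based adjacent duplicate removal:
  Read 'a': push. Stack: a
  Read 'b': push. Stack: ab
  Read 'e': push. Stack: abe
  Read 'd': push. Stack: abed
  Read 'e': push. Stack: abede
  Read 'c': push. Stack: abedec
  Read 'e': push. Stack: abedece
  Read 'c': push. Stack: abedecec
Final stack: "abedecec" (length 8)

8


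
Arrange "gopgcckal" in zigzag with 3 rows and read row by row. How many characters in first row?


Zigzag "gopgcckal" into 3 rows:
Placing characters:
  'g' => row 0
  'o' => row 1
  'p' => row 2
  'g' => row 1
  'c' => row 0
  'c' => row 1
  'k' => row 2
  'a' => row 1
  'l' => row 0
Rows:
  Row 0: "gcl"
  Row 1: "ogca"
  Row 2: "pk"
First row length: 3

3


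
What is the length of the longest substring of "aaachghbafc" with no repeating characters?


Input: "aaachghbafc"
Sliding window (track last position of each char):
  Position 0 ('a'): window [0,0] length 1 -- new best
  Position 1 ('a'): repeat (last at 0), move window start to 1
  Position 1 ('a'): window [1,1] length 1
  Position 2 ('a'): repeat (last at 1), move window start to 2
  Position 2 ('a'): window [2,2] length 1
  Position 3 ('c'): window [2,3] length 2 -- new best
  Position 4 ('h'): window [2,4] length 3 -- new best
  Position 5 ('g'): window [2,5] length 4 -- new best
  Position 6 ('h'): repeat (last at 4), move window start to 5
  Position 6 ('h'): window [5,6] length 2
  Position 7 ('b'): window [5,7] length 3
  Position 8 ('a'): window [5,8] length 4
  Position 9 ('f'): window [5,9] length 5 -- new best
  Position 10 ('c'): window [5,10] length 6 -- new best
Longest substring with no repeats: "ghbafc" with length 6

6


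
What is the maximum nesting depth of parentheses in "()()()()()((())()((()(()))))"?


Input: "()()()()()((())()((()(()))))"
Tracking depth:
  Position 0 '(': depth becomes 1
  Position 1 ')': depth becomes 0
  Position 2 '(': depth becomes 1
  Position 3 ')': depth becomes 0
  Position 4 '(': depth becomes 1
  Position 5 ')': depth becomes 0
  Position 6 '(': depth becomes 1
  Position 7 ')': depth becomes 0
  Position 8 '(': depth becomes 1
  Position 9 ')': depth becomes 0
  Position 10 '(': depth becomes 1
  Position 11 '(': depth becomes 2
  Position 12 '(': depth becomes 3
  Position 13 ')': depth becomes 2
  Position 14 ')': depth becomes 1
  Position 15 '(': depth becomes 2
  Position 16 ')': depth becomes 1
  Position 17 '(': depth becomes 2
  Position 18 '(': depth becomes 3
  Position 19 '(': depth becomes 4
  Position 20 ')': depth becomes 3
  Position 21 '(': depth becomes 4
  Position 22 '(': depth becomes 5
  Position 23 ')': depth becomes 4
  Position 24 ')': depth becomes 3
  Position 25 ')': depth becomes 2
  Position 26 ')': depth becomes 1
  Position 27 ')': depth becomes 0
Maximum depth reached: 5

5


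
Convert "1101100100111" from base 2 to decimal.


Input: "1101100100111" in base 2
Positional expansion:
  Digit '1' (value 1) x 2^12 = 4096
  Digit '1' (value 1) x 2^11 = 2048
  Digit '0' (value 0) x 2^10 = 0
  Digit '1' (value 1) x 2^9 = 512
  Digit '1' (value 1) x 2^8 = 256
  Digit '0' (value 0) x 2^7 = 0
  Digit '0' (value 0) x 2^6 = 0
  Digit '1' (value 1) x 2^5 = 32
  Digit '0' (value 0) x 2^4 = 0
  Digit '0' (value 0) x 2^3 = 0
  Digit '1' (value 1) x 2^2 = 4
  Digit '1' (value 1) x 2^1 = 2
  Digit '1' (value 1) x 2^0 = 1
Sum = 6951

6951


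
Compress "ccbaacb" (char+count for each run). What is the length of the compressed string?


Input: ccbaacb
Runs:
  'c' x 2 => "c2"
  'b' x 1 => "b1"
  'a' x 2 => "a2"
  'c' x 1 => "c1"
  'b' x 1 => "b1"
Compressed: "c2b1a2c1b1"
Compressed length: 10

10


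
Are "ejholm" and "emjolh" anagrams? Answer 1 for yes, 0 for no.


Strings: "ejholm", "emjolh"
Sorted first:  ehjlmo
Sorted second: ehjlmo
Sorted forms match => anagrams

1


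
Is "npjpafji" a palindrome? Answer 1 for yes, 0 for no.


Input: npjpafji
Reversed: ijfapjpn
  Compare pos 0 ('n') with pos 7 ('i'): MISMATCH
  Compare pos 1 ('p') with pos 6 ('j'): MISMATCH
  Compare pos 2 ('j') with pos 5 ('f'): MISMATCH
  Compare pos 3 ('p') with pos 4 ('a'): MISMATCH
Result: not a palindrome

0


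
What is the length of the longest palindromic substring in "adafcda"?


Input: "adafcda"
Checking substrings for palindromes:
  [0:3] "ada" (len 3) => palindrome
Longest palindromic substring: "ada" with length 3

3


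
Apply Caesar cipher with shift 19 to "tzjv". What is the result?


Caesar cipher: shift "tzjv" by 19
  't' (pos 19) + 19 = pos 12 = 'm'
  'z' (pos 25) + 19 = pos 18 = 's'
  'j' (pos 9) + 19 = pos 2 = 'c'
  'v' (pos 21) + 19 = pos 14 = 'o'
Result: msco

msco


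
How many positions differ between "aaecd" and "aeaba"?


Comparing "aaecd" and "aeaba" position by position:
  Position 0: 'a' vs 'a' => same
  Position 1: 'a' vs 'e' => DIFFER
  Position 2: 'e' vs 'a' => DIFFER
  Position 3: 'c' vs 'b' => DIFFER
  Position 4: 'd' vs 'a' => DIFFER
Positions that differ: 4

4


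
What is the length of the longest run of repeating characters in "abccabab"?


Input: "abccabab"
Scanning for longest run:
  Position 1 ('b'): new char, reset run to 1
  Position 2 ('c'): new char, reset run to 1
  Position 3 ('c'): continues run of 'c', length=2
  Position 4 ('a'): new char, reset run to 1
  Position 5 ('b'): new char, reset run to 1
  Position 6 ('a'): new char, reset run to 1
  Position 7 ('b'): new char, reset run to 1
Longest run: 'c' with length 2

2


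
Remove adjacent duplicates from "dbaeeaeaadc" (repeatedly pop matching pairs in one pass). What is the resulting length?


Input: dbaeeaeaadc
Stack-based adjacent duplicate removal:
  Read 'd': push. Stack: d
  Read 'b': push. Stack: db
  Read 'a': push. Stack: dba
  Read 'e': push. Stack: dbae
  Read 'e': matches stack top 'e' => pop. Stack: dba
  Read 'a': matches stack top 'a' => pop. Stack: db
  Read 'e': push. Stack: dbe
  Read 'a': push. Stack: dbea
  Read 'a': matches stack top 'a' => pop. Stack: dbe
  Read 'd': push. Stack: dbed
  Read 'c': push. Stack: dbedc
Final stack: "dbedc" (length 5)

5


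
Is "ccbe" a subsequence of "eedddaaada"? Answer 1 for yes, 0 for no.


Check if "ccbe" is a subsequence of "eedddaaada"
Greedy scan:
  Position 0 ('e'): no match needed
  Position 1 ('e'): no match needed
  Position 2 ('d'): no match needed
  Position 3 ('d'): no match needed
  Position 4 ('d'): no match needed
  Position 5 ('a'): no match needed
  Position 6 ('a'): no match needed
  Position 7 ('a'): no match needed
  Position 8 ('d'): no match needed
  Position 9 ('a'): no match needed
Only matched 0/4 characters => not a subsequence

0


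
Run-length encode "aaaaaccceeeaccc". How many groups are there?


Input: aaaaaccceeeaccc
Scanning for consecutive runs:
  Group 1: 'a' x 5 (positions 0-4)
  Group 2: 'c' x 3 (positions 5-7)
  Group 3: 'e' x 3 (positions 8-10)
  Group 4: 'a' x 1 (positions 11-11)
  Group 5: 'c' x 3 (positions 12-14)
Total groups: 5

5


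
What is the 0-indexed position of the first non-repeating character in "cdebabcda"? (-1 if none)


Input: cdebabcda
Character frequencies:
  'a': 2
  'b': 2
  'c': 2
  'd': 2
  'e': 1
Scanning left to right for freq == 1:
  Position 0 ('c'): freq=2, skip
  Position 1 ('d'): freq=2, skip
  Position 2 ('e'): unique! => answer = 2

2


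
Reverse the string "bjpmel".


Input: bjpmel
Reading characters right to left:
  Position 5: 'l'
  Position 4: 'e'
  Position 3: 'm'
  Position 2: 'p'
  Position 1: 'j'
  Position 0: 'b'
Reversed: lempjb

lempjb


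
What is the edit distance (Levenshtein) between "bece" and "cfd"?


Computing edit distance: "bece" -> "cfd"
DP table:
           c    f    d
      0    1    2    3
  b   1    1    2    3
  e   2    2    2    3
  c   3    2    3    3
  e   4    3    3    4
Edit distance = dp[4][3] = 4

4


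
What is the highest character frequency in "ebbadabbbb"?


Input: ebbadabbbb
Character counts:
  'a': 2
  'b': 6
  'd': 1
  'e': 1
Maximum frequency: 6

6


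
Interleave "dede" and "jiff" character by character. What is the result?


Interleaving "dede" and "jiff":
  Position 0: 'd' from first, 'j' from second => "dj"
  Position 1: 'e' from first, 'i' from second => "ei"
  Position 2: 'd' from first, 'f' from second => "df"
  Position 3: 'e' from first, 'f' from second => "ef"
Result: djeidfef

djeidfef


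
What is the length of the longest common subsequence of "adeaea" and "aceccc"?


LCS of "adeaea" and "aceccc"
DP table:
           a    c    e    c    c    c
      0    0    0    0    0    0    0
  a   0    1    1    1    1    1    1
  d   0    1    1    1    1    1    1
  e   0    1    1    2    2    2    2
  a   0    1    1    2    2    2    2
  e   0    1    1    2    2    2    2
  a   0    1    1    2    2    2    2
LCS length = dp[6][6] = 2

2


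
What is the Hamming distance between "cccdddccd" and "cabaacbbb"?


Comparing "cccdddccd" and "cabaacbbb" position by position:
  Position 0: 'c' vs 'c' => same
  Position 1: 'c' vs 'a' => differ
  Position 2: 'c' vs 'b' => differ
  Position 3: 'd' vs 'a' => differ
  Position 4: 'd' vs 'a' => differ
  Position 5: 'd' vs 'c' => differ
  Position 6: 'c' vs 'b' => differ
  Position 7: 'c' vs 'b' => differ
  Position 8: 'd' vs 'b' => differ
Total differences (Hamming distance): 8

8


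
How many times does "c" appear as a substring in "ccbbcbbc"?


Searching for "c" in "ccbbcbbc"
Scanning each position:
  Position 0: "c" => MATCH
  Position 1: "c" => MATCH
  Position 2: "b" => no
  Position 3: "b" => no
  Position 4: "c" => MATCH
  Position 5: "b" => no
  Position 6: "b" => no
  Position 7: "c" => MATCH
Total occurrences: 4

4


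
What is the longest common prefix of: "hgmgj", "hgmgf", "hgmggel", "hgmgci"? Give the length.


Words: hgmgj, hgmgf, hgmggel, hgmgci
  Position 0: all 'h' => match
  Position 1: all 'g' => match
  Position 2: all 'm' => match
  Position 3: all 'g' => match
  Position 4: ('j', 'f', 'g', 'c') => mismatch, stop
LCP = "hgmg" (length 4)

4


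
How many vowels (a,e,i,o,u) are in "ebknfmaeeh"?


Input: ebknfmaeeh
Checking each character:
  'e' at position 0: vowel (running total: 1)
  'b' at position 1: consonant
  'k' at position 2: consonant
  'n' at position 3: consonant
  'f' at position 4: consonant
  'm' at position 5: consonant
  'a' at position 6: vowel (running total: 2)
  'e' at position 7: vowel (running total: 3)
  'e' at position 8: vowel (running total: 4)
  'h' at position 9: consonant
Total vowels: 4

4


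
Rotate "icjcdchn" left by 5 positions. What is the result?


Input: "icjcdchn", rotate left by 5
First 5 characters: "icjcd"
Remaining characters: "chn"
Concatenate remaining + first: "chn" + "icjcd" = "chnicjcd"

chnicjcd


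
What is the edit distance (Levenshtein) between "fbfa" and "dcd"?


Computing edit distance: "fbfa" -> "dcd"
DP table:
           d    c    d
      0    1    2    3
  f   1    1    2    3
  b   2    2    2    3
  f   3    3    3    3
  a   4    4    4    4
Edit distance = dp[4][3] = 4

4


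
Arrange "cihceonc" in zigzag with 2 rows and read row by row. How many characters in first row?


Zigzag "cihceonc" into 2 rows:
Placing characters:
  'c' => row 0
  'i' => row 1
  'h' => row 0
  'c' => row 1
  'e' => row 0
  'o' => row 1
  'n' => row 0
  'c' => row 1
Rows:
  Row 0: "chen"
  Row 1: "icoc"
First row length: 4

4


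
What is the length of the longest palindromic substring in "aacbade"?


Input: "aacbade"
Checking substrings for palindromes:
  [0:2] "aa" (len 2) => palindrome
Longest palindromic substring: "aa" with length 2

2


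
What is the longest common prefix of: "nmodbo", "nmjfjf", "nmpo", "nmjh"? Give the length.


Words: nmodbo, nmjfjf, nmpo, nmjh
  Position 0: all 'n' => match
  Position 1: all 'm' => match
  Position 2: ('o', 'j', 'p', 'j') => mismatch, stop
LCP = "nm" (length 2)

2


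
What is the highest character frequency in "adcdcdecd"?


Input: adcdcdecd
Character counts:
  'a': 1
  'c': 3
  'd': 4
  'e': 1
Maximum frequency: 4

4


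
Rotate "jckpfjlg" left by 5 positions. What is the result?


Input: "jckpfjlg", rotate left by 5
First 5 characters: "jckpf"
Remaining characters: "jlg"
Concatenate remaining + first: "jlg" + "jckpf" = "jlgjckpf"

jlgjckpf


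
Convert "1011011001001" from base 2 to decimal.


Input: "1011011001001" in base 2
Positional expansion:
  Digit '1' (value 1) x 2^12 = 4096
  Digit '0' (value 0) x 2^11 = 0
  Digit '1' (value 1) x 2^10 = 1024
  Digit '1' (value 1) x 2^9 = 512
  Digit '0' (value 0) x 2^8 = 0
  Digit '1' (value 1) x 2^7 = 128
  Digit '1' (value 1) x 2^6 = 64
  Digit '0' (value 0) x 2^5 = 0
  Digit '0' (value 0) x 2^4 = 0
  Digit '1' (value 1) x 2^3 = 8
  Digit '0' (value 0) x 2^2 = 0
  Digit '0' (value 0) x 2^1 = 0
  Digit '1' (value 1) x 2^0 = 1
Sum = 5833

5833


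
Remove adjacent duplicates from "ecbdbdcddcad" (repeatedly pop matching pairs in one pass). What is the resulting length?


Input: ecbdbdcddcad
Stack-based adjacent duplicate removal:
  Read 'e': push. Stack: e
  Read 'c': push. Stack: ec
  Read 'b': push. Stack: ecb
  Read 'd': push. Stack: ecbd
  Read 'b': push. Stack: ecbdb
  Read 'd': push. Stack: ecbdbd
  Read 'c': push. Stack: ecbdbdc
  Read 'd': push. Stack: ecbdbdcd
  Read 'd': matches stack top 'd' => pop. Stack: ecbdbdc
  Read 'c': matches stack top 'c' => pop. Stack: ecbdbd
  Read 'a': push. Stack: ecbdbda
  Read 'd': push. Stack: ecbdbdad
Final stack: "ecbdbdad" (length 8)

8


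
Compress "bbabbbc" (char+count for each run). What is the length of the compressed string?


Input: bbabbbc
Runs:
  'b' x 2 => "b2"
  'a' x 1 => "a1"
  'b' x 3 => "b3"
  'c' x 1 => "c1"
Compressed: "b2a1b3c1"
Compressed length: 8

8


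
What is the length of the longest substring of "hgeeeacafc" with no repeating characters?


Input: "hgeeeacafc"
Sliding window (track last position of each char):
  Position 0 ('h'): window [0,0] length 1 -- new best
  Position 1 ('g'): window [0,1] length 2 -- new best
  Position 2 ('e'): window [0,2] length 3 -- new best
  Position 3 ('e'): repeat (last at 2), move window start to 3
  Position 3 ('e'): window [3,3] length 1
  Position 4 ('e'): repeat (last at 3), move window start to 4
  Position 4 ('e'): window [4,4] length 1
  Position 5 ('a'): window [4,5] length 2
  Position 6 ('c'): window [4,6] length 3
  Position 7 ('a'): repeat (last at 5), move window start to 6
  Position 7 ('a'): window [6,7] length 2
  Position 8 ('f'): window [6,8] length 3
  Position 9 ('c'): repeat (last at 6), move window start to 7
  Position 9 ('c'): window [7,9] length 3
Longest substring with no repeats: "hge" with length 3

3
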